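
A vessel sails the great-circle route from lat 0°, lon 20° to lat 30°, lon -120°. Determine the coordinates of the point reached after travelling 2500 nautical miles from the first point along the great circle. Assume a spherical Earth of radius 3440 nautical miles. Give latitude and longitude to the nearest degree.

≈ lat 26°, lon -13°

Write both endpoints as unit vectors p₁, p₂ with components (cos φ cos λ, cos φ sin λ, sin φ).
The central angle between the endpoints is δ = arccos(p₁·p₂) ≈ 2.296 rad (131.6°). The total great-circle distance is δ·R ≈ 2.296 × 3440 ≈ 7899 nmi, so the target fraction is f = 2500/7899 ≈ 0.317.
Interpolate at f ≈ 0.317 with slerp weights a = sin((1−f)δ)/sin δ ≈ 1.336, b = sin(fδ)/sin δ ≈ 0.888.
p = a·p₁ + b·p₂ ≈ (0.871, -0.209, 0.444); φ = arcsin(p_z) ≈ 26.36°, λ = atan2(p_y, p_x) ≈ -13.48°.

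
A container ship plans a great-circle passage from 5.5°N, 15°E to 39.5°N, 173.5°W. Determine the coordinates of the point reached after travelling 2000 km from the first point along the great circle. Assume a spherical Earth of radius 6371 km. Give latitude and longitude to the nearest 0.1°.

Convert each endpoint to a unit vector on the sphere (x = cos φ cos λ, y = cos φ sin λ, z = sin φ).
The central angle between the endpoints is δ = arccos(p₁·p₂) ≈ 2.344 rad (134.3°). The total great-circle distance is δ·R ≈ 2.344 × 6371 ≈ 14936 km, so the target fraction is f = 2000/14936 ≈ 0.134.
Interpolate at f ≈ 0.134 with slerp weights a = sin((1−f)δ)/sin δ ≈ 1.253, b = sin(fδ)/sin δ ≈ 0.432.
p = a·p₁ + b·p₂ ≈ (0.874, 0.285, 0.395); φ = arcsin(p_z) ≈ 23.24°, λ = atan2(p_y, p_x) ≈ 18.07°.

≈ 23.2°N, 18.1°E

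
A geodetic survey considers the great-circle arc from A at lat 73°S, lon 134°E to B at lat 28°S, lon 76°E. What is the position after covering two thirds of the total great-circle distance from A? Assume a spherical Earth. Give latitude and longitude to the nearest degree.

Convert each endpoint to a unit vector on the sphere (x = cos φ cos λ, y = cos φ sin λ, z = sin φ).
The central angle between the endpoints is δ = arccos(p₁·p₂) ≈ 0.945 rad (54.1°).
Interpolate at f = 2/3 with slerp weights a = sin((1−f)δ)/sin δ ≈ 0.382, b = sin(fδ)/sin δ ≈ 0.727.
p = a·p₁ + b·p₂ ≈ (0.078, 0.703, -0.707); φ = arcsin(p_z) ≈ -44.98°, λ = atan2(p_y, p_x) ≈ 83.70°.

≈ lat 45°S, lon 84°E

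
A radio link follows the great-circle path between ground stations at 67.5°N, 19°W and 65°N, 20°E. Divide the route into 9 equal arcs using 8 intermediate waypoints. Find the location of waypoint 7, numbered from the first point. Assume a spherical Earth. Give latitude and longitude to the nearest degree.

≈ 66°N, 12°E

The haversine formula gives a central angle δ ≈ 0.273 rad (15.6°) between the endpoints.
Interpolate at f = 7/9 with slerp weights a = sin((1−f)δ)/sin δ ≈ 0.225, b = sin(fδ)/sin δ ≈ 0.782.
p = a·p₁ + b·p₂ ≈ (0.392, 0.085, 0.916); φ = arcsin(p_z) ≈ 66.37°, λ = atan2(p_y, p_x) ≈ 12.24°.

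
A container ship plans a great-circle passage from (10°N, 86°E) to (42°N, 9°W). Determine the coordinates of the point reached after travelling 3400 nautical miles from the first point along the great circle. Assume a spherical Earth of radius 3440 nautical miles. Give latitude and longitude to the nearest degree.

≈ (40°N, 32°E)

Write both endpoints as unit vectors p₁, p₂ with components (cos φ cos λ, cos φ sin λ, sin φ).
The central angle between the endpoints is δ = arccos(p₁·p₂) ≈ 1.518 rad (87.0°). The total great-circle distance is δ·R ≈ 1.518 × 3440 ≈ 5223 nmi, so the target fraction is f = 3400/5223 ≈ 0.651.
Interpolate at f ≈ 0.651 with slerp weights a = sin((1−f)δ)/sin δ ≈ 0.506, b = sin(fδ)/sin δ ≈ 0.836.
p = a·p₁ + b·p₂ ≈ (0.649, 0.400, 0.647); φ = arcsin(p_z) ≈ 40.35°, λ = atan2(p_y, p_x) ≈ 31.67°.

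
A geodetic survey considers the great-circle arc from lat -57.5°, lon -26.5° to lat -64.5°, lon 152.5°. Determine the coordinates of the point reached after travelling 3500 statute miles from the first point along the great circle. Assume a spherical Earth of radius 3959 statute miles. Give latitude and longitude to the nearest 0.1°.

≈ lat -71.8°, lon 152.2°

Write both endpoints as unit vectors p₁, p₂ with components (cos φ cos λ, cos φ sin λ, sin φ).
The central angle between the endpoints is δ = arccos(p₁·p₂) ≈ 1.012 rad (58.0°). The total great-circle distance is δ·R ≈ 1.012 × 3959 ≈ 4007 mi, so the target fraction is f = 3500/4007 ≈ 0.873.
Interpolate at f ≈ 0.873 with slerp weights a = sin((1−f)δ)/sin δ ≈ 0.151, b = sin(fδ)/sin δ ≈ 0.912.
p = a·p₁ + b·p₂ ≈ (-0.276, 0.145, -0.950); φ = arcsin(p_z) ≈ -71.84°, λ = atan2(p_y, p_x) ≈ 152.24°.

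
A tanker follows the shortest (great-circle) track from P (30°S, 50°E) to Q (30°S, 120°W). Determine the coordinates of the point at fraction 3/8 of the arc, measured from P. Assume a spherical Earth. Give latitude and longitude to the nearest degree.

≈ (73°S, 26°E)

Write both endpoints as unit vectors p₁, p₂ with components (cos φ cos λ, cos φ sin λ, sin φ).
The central angle between the endpoints is δ = arccos(p₁·p₂) ≈ 2.081 rad (119.2°).
Interpolate at f = 3/8 with slerp weights a = sin((1−f)δ)/sin δ ≈ 1.105, b = sin(fδ)/sin δ ≈ 0.806.
p = a·p₁ + b·p₂ ≈ (0.266, 0.128, -0.956); φ = arcsin(p_z) ≈ -72.85°, λ = atan2(p_y, p_x) ≈ 25.72°.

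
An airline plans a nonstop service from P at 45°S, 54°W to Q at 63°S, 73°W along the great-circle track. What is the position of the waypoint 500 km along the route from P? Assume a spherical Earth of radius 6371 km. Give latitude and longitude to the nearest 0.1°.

≈ 49.1°S, 56.8°W

Write both endpoints as unit vectors p₁, p₂ with components (cos φ cos λ, cos φ sin λ, sin φ).
The central angle between the endpoints is δ = arccos(p₁·p₂) ≈ 0.367 rad (21.0°). The total great-circle distance is δ·R ≈ 0.367 × 6371 ≈ 2335 km, so the target fraction is f = 500/2335 ≈ 0.214.
Interpolate at f ≈ 0.214 with slerp weights a = sin((1−f)δ)/sin δ ≈ 0.793, b = sin(fδ)/sin δ ≈ 0.219.
p = a·p₁ + b·p₂ ≈ (0.359, -0.548, -0.755); φ = arcsin(p_z) ≈ -49.06°, λ = atan2(p_y, p_x) ≈ -56.83°.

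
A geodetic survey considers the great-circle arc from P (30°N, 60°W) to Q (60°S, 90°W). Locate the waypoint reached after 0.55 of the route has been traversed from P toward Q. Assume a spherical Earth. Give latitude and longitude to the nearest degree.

From cos δ = sin φ₁ sin φ₂ + cos φ₁ cos φ₂ cos Δλ, the central angle is δ ≈ 1.629 rad (93.3°).
Interpolate at f = 0.55 with slerp weights a = sin((1−f)δ)/sin δ ≈ 0.670, b = sin(fδ)/sin δ ≈ 0.782.
p = a·p₁ + b·p₂ ≈ (0.290, -0.894, -0.342); φ = arcsin(p_z) ≈ -20.01°, λ = atan2(p_y, p_x) ≈ -72.01°.

≈ (20°S, 72°W)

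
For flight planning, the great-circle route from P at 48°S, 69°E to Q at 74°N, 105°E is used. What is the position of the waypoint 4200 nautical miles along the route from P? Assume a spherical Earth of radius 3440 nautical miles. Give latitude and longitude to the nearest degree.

≈ 21°N, 80°E

Write both endpoints as unit vectors p₁, p₂ with components (cos φ cos λ, cos φ sin λ, sin φ).
The central angle between the endpoints is δ = arccos(p₁·p₂) ≈ 2.171 rad (124.4°). The total great-circle distance is δ·R ≈ 2.171 × 3440 ≈ 7470 nmi, so the target fraction is f = 4200/7470 ≈ 0.562.
Interpolate at f ≈ 0.562 with slerp weights a = sin((1−f)δ)/sin δ ≈ 0.986, b = sin(fδ)/sin δ ≈ 1.139.
p = a·p₁ + b·p₂ ≈ (0.155, 0.919, 0.362); φ = arcsin(p_z) ≈ 21.20°, λ = atan2(p_y, p_x) ≈ 80.41°.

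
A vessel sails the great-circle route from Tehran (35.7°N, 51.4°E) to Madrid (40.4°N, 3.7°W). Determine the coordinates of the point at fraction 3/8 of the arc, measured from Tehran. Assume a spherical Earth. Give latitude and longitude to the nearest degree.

≈ (41°N, 32°E)

From cos δ = sin φ₁ sin φ₂ + cos φ₁ cos φ₂ cos Δλ, the central angle is δ ≈ 0.749 rad (42.9°).
Interpolate at f = 3/8 with slerp weights a = sin((1−f)δ)/sin δ ≈ 0.663, b = sin(fδ)/sin δ ≈ 0.407.
p = a·p₁ + b·p₂ ≈ (0.645, 0.401, 0.651); φ = arcsin(p_z) ≈ 40.59°, λ = atan2(p_y, p_x) ≈ 31.84°.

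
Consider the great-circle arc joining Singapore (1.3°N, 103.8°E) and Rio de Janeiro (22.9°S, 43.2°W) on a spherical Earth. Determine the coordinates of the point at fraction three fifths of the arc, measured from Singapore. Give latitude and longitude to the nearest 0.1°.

≈ 36.2°S, 21.2°E

Convert each endpoint to a unit vector on the sphere (x = cos φ cos λ, y = cos φ sin λ, z = sin φ).
The central angle between the endpoints is δ = arccos(p₁·p₂) ≈ 2.467 rad (141.4°).
Interpolate at f = 3/5 with slerp weights a = sin((1−f)δ)/sin δ ≈ 1.336, b = sin(fδ)/sin δ ≈ 1.595.
p = a·p₁ + b·p₂ ≈ (0.753, 0.292, -0.590); φ = arcsin(p_z) ≈ -36.19°, λ = atan2(p_y, p_x) ≈ 21.18°.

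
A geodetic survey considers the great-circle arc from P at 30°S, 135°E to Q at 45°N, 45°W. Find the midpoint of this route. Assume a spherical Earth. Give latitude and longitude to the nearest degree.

≈ 53°N, 135°E

Convert each endpoint to a unit vector on the sphere (x = cos φ cos λ, y = cos φ sin λ, z = sin φ).
The central angle between the endpoints is δ = arccos(p₁·p₂) ≈ 2.880 rad (165.0°).
Interpolate at f = 1/2 with slerp weights a = sin((1−f)δ)/sin δ ≈ 3.831, b = sin(fδ)/sin δ ≈ 3.831.
p = a·p₁ + b·p₂ ≈ (-0.430, 0.430, 0.793); φ = arcsin(p_z) ≈ 52.50°, λ = atan2(p_y, p_x) ≈ 135.00°.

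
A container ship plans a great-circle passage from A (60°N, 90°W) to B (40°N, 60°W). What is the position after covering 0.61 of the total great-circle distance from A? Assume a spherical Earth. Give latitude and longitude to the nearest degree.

≈ (49°N, 69°W)

Convert each endpoint to a unit vector on the sphere (x = cos φ cos λ, y = cos φ sin λ, z = sin φ).
The central angle between the endpoints is δ = arccos(p₁·p₂) ≈ 0.477 rad (27.3°).
Interpolate at f = 0.61 with slerp weights a = sin((1−f)δ)/sin δ ≈ 0.403, b = sin(fδ)/sin δ ≈ 0.625.
p = a·p₁ + b·p₂ ≈ (0.239, -0.616, 0.751); φ = arcsin(p_z) ≈ 48.64°, λ = atan2(p_y, p_x) ≈ -68.77°.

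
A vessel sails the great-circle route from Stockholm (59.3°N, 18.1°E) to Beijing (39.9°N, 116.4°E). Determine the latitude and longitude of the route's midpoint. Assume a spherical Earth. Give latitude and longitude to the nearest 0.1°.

≈ 60.3°N, 80.3°E

Write both endpoints as unit vectors p₁, p₂ with components (cos φ cos λ, cos φ sin λ, sin φ).
The central angle between the endpoints is δ = arccos(p₁·p₂) ≈ 1.053 rad (60.3°).
Interpolate at f = 1/2 with slerp weights a = sin((1−f)δ)/sin δ ≈ 0.578, b = sin(fδ)/sin δ ≈ 0.578.
p = a·p₁ + b·p₂ ≈ (0.083, 0.489, 0.868); φ = arcsin(p_z) ≈ 60.25°, λ = atan2(p_y, p_x) ≈ 80.33°.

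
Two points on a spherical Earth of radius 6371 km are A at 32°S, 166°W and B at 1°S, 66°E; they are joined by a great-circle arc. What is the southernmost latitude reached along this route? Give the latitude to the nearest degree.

The great circle lies in the plane with unit normal n̂ = (p₁ × p₂)/|p₁ × p₂|.
Here n̂_z ≈ -0.778; the vertex latitude is φ_max = arccos|n̂_z| ≈ 38.9°.

≈ 39°S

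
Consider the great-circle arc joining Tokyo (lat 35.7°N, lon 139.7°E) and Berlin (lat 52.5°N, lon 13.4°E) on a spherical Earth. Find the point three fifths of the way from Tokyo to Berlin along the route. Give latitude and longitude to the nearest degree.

Convert each endpoint to a unit vector on the sphere (x = cos φ cos λ, y = cos φ sin λ, z = sin φ).
The central angle between the endpoints is δ = arccos(p₁·p₂) ≈ 1.400 rad (80.2°).
Interpolate at f = 3/5 with slerp weights a = sin((1−f)δ)/sin δ ≈ 0.539, b = sin(fδ)/sin δ ≈ 0.756.
p = a·p₁ + b·p₂ ≈ (0.114, 0.390, 0.914); φ = arcsin(p_z) ≈ 66.05°, λ = atan2(p_y, p_x) ≈ 73.74°.

≈ lat 66°N, lon 74°E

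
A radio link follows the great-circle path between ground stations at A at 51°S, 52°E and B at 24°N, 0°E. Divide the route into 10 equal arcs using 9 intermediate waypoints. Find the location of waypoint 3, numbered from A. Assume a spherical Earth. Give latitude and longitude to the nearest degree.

From cos δ = sin φ₁ sin φ₂ + cos φ₁ cos φ₂ cos Δλ, the central angle is δ ≈ 1.533 rad (87.8°).
Interpolate at f = 3/10 with slerp weights a = sin((1−f)δ)/sin δ ≈ 0.879, b = sin(fδ)/sin δ ≈ 0.444.
p = a·p₁ + b·p₂ ≈ (0.746, 0.436, -0.503); φ = arcsin(p_z) ≈ -30.18°, λ = atan2(p_y, p_x) ≈ 30.29°.

≈ 30°S, 30°E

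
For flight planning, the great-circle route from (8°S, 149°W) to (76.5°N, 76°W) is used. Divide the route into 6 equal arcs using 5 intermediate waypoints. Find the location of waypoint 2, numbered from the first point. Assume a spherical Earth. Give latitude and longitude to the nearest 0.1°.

From cos δ = sin φ₁ sin φ₂ + cos φ₁ cos φ₂ cos Δλ, the central angle is δ ≈ 1.639 rad (93.9°).
Interpolate at f = 2/6 with slerp weights a = sin((1−f)δ)/sin δ ≈ 0.890, b = sin(fδ)/sin δ ≈ 0.521.
p = a·p₁ + b·p₂ ≈ (-0.726, -0.572, 0.382); φ = arcsin(p_z) ≈ 22.48°, λ = atan2(p_y, p_x) ≈ -141.77°.

≈ (22.5°N, 141.8°W)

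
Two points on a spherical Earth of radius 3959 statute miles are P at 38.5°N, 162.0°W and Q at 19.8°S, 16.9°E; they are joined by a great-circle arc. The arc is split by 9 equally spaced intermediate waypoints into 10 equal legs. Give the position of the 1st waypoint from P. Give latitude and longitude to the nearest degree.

Convert each endpoint to a unit vector on the sphere (x = cos φ cos λ, y = cos φ sin λ, z = sin φ).
The central angle between the endpoints is δ = arccos(p₁·p₂) ≈ 2.815 rad (161.3°).
Interpolate at f = 1/10 with slerp weights a = sin((1−f)δ)/sin δ ≈ 1.780, b = sin(fδ)/sin δ ≈ 0.865.
p = a·p₁ + b·p₂ ≈ (-0.546, -0.194, 0.815); φ = arcsin(p_z) ≈ 54.59°, λ = atan2(p_y, p_x) ≈ -160.45°.

≈ 55°N, 160°W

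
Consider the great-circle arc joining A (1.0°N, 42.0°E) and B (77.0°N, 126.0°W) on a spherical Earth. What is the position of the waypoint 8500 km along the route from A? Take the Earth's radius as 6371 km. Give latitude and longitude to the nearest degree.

From cos δ = sin φ₁ sin φ₂ + cos φ₁ cos φ₂ cos Δλ, the central angle is δ ≈ 1.775 rad (101.7°). The total great-circle distance is δ·R ≈ 1.775 × 6371 ≈ 11310 km, so the target fraction is f = 8500/11310 ≈ 0.752.
Interpolate at f ≈ 0.752 with slerp weights a = sin((1−f)δ)/sin δ ≈ 0.436, b = sin(fδ)/sin δ ≈ 0.993.
p = a·p₁ + b·p₂ ≈ (0.193, 0.111, 0.975); φ = arcsin(p_z) ≈ 77.15°, λ = atan2(p_y, p_x) ≈ 29.95°.

≈ (77°N, 30°E)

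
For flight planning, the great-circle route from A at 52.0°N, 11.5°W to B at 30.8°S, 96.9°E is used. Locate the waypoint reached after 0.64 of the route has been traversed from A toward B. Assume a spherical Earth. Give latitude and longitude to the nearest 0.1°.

Convert each endpoint to a unit vector on the sphere (x = cos φ cos λ, y = cos φ sin λ, z = sin φ).
The central angle between the endpoints is δ = arccos(p₁·p₂) ≈ 2.178 rad (124.8°).
Interpolate at f = 0.64 with slerp weights a = sin((1−f)δ)/sin δ ≈ 0.860, b = sin(fδ)/sin δ ≈ 1.198.
p = a·p₁ + b·p₂ ≈ (0.395, 0.916, 0.064); φ = arcsin(p_z) ≈ 3.66°, λ = atan2(p_y, p_x) ≈ 66.68°.

≈ 3.7°N, 66.7°E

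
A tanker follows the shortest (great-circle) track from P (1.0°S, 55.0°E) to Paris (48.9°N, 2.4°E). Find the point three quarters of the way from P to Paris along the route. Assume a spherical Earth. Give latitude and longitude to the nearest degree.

≈ (39°N, 21°E)

The haversine formula gives a central angle δ ≈ 1.174 rad (67.3°) between the endpoints.
Interpolate at f = 3/4 with slerp weights a = sin((1−f)δ)/sin δ ≈ 0.314, b = sin(fδ)/sin δ ≈ 0.836.
p = a·p₁ + b·p₂ ≈ (0.729, 0.280, 0.625); φ = arcsin(p_z) ≈ 38.65°, λ = atan2(p_y, p_x) ≈ 21.01°.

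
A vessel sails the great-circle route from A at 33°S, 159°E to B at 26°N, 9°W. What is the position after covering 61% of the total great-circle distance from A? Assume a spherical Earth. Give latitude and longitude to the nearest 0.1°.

Write both endpoints as unit vectors p₁, p₂ with components (cos φ cos λ, cos φ sin λ, sin φ).
The central angle between the endpoints is δ = arccos(p₁·p₂) ≈ 2.922 rad (167.4°).
Interpolate at f = 0.61 with slerp weights a = sin((1−f)δ)/sin δ ≈ 4.178, b = sin(fδ)/sin δ ≈ 4.496.
p = a·p₁ + b·p₂ ≈ (0.720, 0.624, -0.305); φ = arcsin(p_z) ≈ -17.74°, λ = atan2(p_y, p_x) ≈ 40.90°.

≈ 17.7°S, 40.9°E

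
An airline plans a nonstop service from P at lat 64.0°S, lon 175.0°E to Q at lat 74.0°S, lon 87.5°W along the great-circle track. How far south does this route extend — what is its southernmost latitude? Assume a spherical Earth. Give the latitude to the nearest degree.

The great circle lies in the plane with unit normal n̂ = (p₁ × p₂)/|p₁ × p₂|.
Here n̂_z ≈ +0.226; the vertex latitude is φ_max = arccos|n̂_z| ≈ 76.9°.

≈ 77°S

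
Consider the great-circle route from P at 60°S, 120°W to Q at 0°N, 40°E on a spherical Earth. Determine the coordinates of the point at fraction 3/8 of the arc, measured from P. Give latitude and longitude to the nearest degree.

Write both endpoints as unit vectors p₁, p₂ with components (cos φ cos λ, cos φ sin λ, sin φ).
The central angle between the endpoints is δ = arccos(p₁·p₂) ≈ 2.060 rad (118.0°).
Interpolate at f = 3/8 with slerp weights a = sin((1−f)δ)/sin δ ≈ 1.088, b = sin(fδ)/sin δ ≈ 0.791.
p = a·p₁ + b·p₂ ≈ (0.334, 0.037, -0.942); φ = arcsin(p_z) ≈ -70.38°, λ = atan2(p_y, p_x) ≈ 6.36°.

≈ 70°S, 6°E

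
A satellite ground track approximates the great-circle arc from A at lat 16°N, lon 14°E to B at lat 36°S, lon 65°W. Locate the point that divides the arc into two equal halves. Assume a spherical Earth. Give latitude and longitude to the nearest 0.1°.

Convert each endpoint to a unit vector on the sphere (x = cos φ cos λ, y = cos φ sin λ, z = sin φ).
The central angle between the endpoints is δ = arccos(p₁·p₂) ≈ 1.584 rad (90.8°).
Interpolate at f = 1/2 with slerp weights a = sin((1−f)δ)/sin δ ≈ 0.712, b = sin(fδ)/sin δ ≈ 0.712.
p = a·p₁ + b·p₂ ≈ (0.907, -0.356, -0.222); φ = arcsin(p_z) ≈ -12.84°, λ = atan2(p_y, p_x) ≈ -21.44°.

≈ lat 12.8°S, lon 21.4°W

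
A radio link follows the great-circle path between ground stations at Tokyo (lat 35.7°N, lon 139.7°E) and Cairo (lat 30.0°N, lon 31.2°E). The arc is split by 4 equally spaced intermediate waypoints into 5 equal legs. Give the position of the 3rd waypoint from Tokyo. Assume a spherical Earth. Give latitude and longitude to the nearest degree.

≈ lat 46°N, lon 70°E

Write both endpoints as unit vectors p₁, p₂ with components (cos φ cos λ, cos φ sin λ, sin φ).
The central angle between the endpoints is δ = arccos(p₁·p₂) ≈ 1.502 rad (86.1°).
Interpolate at f = 3/5 with slerp weights a = sin((1−f)δ)/sin δ ≈ 0.567, b = sin(fδ)/sin δ ≈ 0.786.
p = a·p₁ + b·p₂ ≈ (0.231, 0.650, 0.724); φ = arcsin(p_z) ≈ 46.36°, λ = atan2(p_y, p_x) ≈ 70.42°.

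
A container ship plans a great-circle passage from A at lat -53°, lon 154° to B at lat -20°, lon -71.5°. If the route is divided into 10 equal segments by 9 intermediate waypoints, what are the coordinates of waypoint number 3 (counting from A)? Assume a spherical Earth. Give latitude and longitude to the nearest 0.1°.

≈ lat -66.0°, lon -152.0°

The haversine formula gives a central angle δ ≈ 1.694 rad (97.1°) between the endpoints.
Interpolate at f = 3/10 with slerp weights a = sin((1−f)δ)/sin δ ≈ 0.934, b = sin(fδ)/sin δ ≈ 0.490.
p = a·p₁ + b·p₂ ≈ (-0.359, -0.191, -0.914); φ = arcsin(p_z) ≈ -66.02°, λ = atan2(p_y, p_x) ≈ -152.03°.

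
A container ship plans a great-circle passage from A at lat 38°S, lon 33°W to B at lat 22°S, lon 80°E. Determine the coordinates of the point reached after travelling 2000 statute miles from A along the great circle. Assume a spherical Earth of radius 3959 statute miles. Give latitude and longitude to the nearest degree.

Write both endpoints as unit vectors p₁, p₂ with components (cos φ cos λ, cos φ sin λ, sin φ).
The central angle between the endpoints is δ = arccos(p₁·p₂) ≈ 1.626 rad (93.1°). The total great-circle distance is δ·R ≈ 1.626 × 3959 ≈ 6436 mi, so the target fraction is f = 2000/6436 ≈ 0.311.
Interpolate at f ≈ 0.311 with slerp weights a = sin((1−f)δ)/sin δ ≈ 0.902, b = sin(fδ)/sin δ ≈ 0.485.
p = a·p₁ + b·p₂ ≈ (0.674, 0.056, -0.737); φ = arcsin(p_z) ≈ -47.45°, λ = atan2(p_y, p_x) ≈ 4.72°.

≈ lat 47°S, lon 5°E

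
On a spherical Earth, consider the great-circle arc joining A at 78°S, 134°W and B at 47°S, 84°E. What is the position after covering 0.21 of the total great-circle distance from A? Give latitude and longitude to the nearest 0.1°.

Write both endpoints as unit vectors p₁, p₂ with components (cos φ cos λ, cos φ sin λ, sin φ).
The central angle between the endpoints is δ = arccos(p₁·p₂) ≈ 0.923 rad (52.9°).
Interpolate at f = 0.21 with slerp weights a = sin((1−f)δ)/sin δ ≈ 0.835, b = sin(fδ)/sin δ ≈ 0.242.
p = a·p₁ + b·p₂ ≈ (-0.103, 0.039, -0.994); φ = arcsin(p_z) ≈ -83.66°, λ = atan2(p_y, p_x) ≈ 159.41°.

≈ 83.7°S, 159.4°E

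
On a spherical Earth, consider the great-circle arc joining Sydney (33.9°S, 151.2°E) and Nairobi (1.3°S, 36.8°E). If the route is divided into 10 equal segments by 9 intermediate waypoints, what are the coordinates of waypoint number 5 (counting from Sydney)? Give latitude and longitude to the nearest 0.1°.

Convert each endpoint to a unit vector on the sphere (x = cos φ cos λ, y = cos φ sin λ, z = sin φ).
The central angle between the endpoints is δ = arccos(p₁·p₂) ≈ 1.907 rad (109.3°).
Interpolate at f = 5/10 with slerp weights a = sin((1−f)δ)/sin δ ≈ 0.864, b = sin(fδ)/sin δ ≈ 0.864.
p = a·p₁ + b·p₂ ≈ (0.063, 0.863, -0.501); φ = arcsin(p_z) ≈ -30.10°, λ = atan2(p_y, p_x) ≈ 85.81°.

≈ 30.1°S, 85.8°E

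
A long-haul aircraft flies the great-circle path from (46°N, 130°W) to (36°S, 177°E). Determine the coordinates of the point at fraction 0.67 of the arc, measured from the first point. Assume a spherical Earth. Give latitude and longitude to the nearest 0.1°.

Write both endpoints as unit vectors p₁, p₂ with components (cos φ cos λ, cos φ sin λ, sin φ).
The central angle between the endpoints is δ = arccos(p₁·p₂) ≈ 1.656 rad (94.9°).
Interpolate at f = 0.67 with slerp weights a = sin((1−f)δ)/sin δ ≈ 0.521, b = sin(fδ)/sin δ ≈ 0.899.
p = a·p₁ + b·p₂ ≈ (-0.959, -0.239, -0.153); φ = arcsin(p_z) ≈ -8.81°, λ = atan2(p_y, p_x) ≈ -165.98°.

≈ (8.8°S, 166.0°W)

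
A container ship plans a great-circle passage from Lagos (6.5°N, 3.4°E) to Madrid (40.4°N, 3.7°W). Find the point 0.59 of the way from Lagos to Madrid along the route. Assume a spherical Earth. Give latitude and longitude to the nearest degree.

≈ 27°N, 0°E

The haversine formula gives a central angle δ ≈ 0.602 rad (34.5°) between the endpoints.
Interpolate at f = 0.59 with slerp weights a = sin((1−f)δ)/sin δ ≈ 0.431, b = sin(fδ)/sin δ ≈ 0.614.
p = a·p₁ + b·p₂ ≈ (0.895, -0.005, 0.447); φ = arcsin(p_z) ≈ 26.54°, λ = atan2(p_y, p_x) ≈ -0.30°.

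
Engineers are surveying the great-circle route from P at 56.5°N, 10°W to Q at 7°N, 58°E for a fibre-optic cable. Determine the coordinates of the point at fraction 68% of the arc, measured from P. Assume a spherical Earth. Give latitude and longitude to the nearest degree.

The haversine formula gives a central angle δ ≈ 1.259 rad (72.1°) between the endpoints.
Interpolate at f = 0.68 with slerp weights a = sin((1−f)δ)/sin δ ≈ 0.412, b = sin(fδ)/sin δ ≈ 0.794.
p = a·p₁ + b·p₂ ≈ (0.641, 0.628, 0.440); φ = arcsin(p_z) ≈ 26.12°, λ = atan2(p_y, p_x) ≈ 44.42°.

≈ 26°N, 44°E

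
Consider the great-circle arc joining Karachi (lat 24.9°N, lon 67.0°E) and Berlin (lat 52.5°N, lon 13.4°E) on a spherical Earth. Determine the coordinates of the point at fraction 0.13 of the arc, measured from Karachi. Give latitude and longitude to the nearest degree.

From cos δ = sin φ₁ sin φ₂ + cos φ₁ cos φ₂ cos Δλ, the central angle is δ ≈ 0.848 rad (48.6°).
Interpolate at f = 0.13 with slerp weights a = sin((1−f)δ)/sin δ ≈ 0.897, b = sin(fδ)/sin δ ≈ 0.147.
p = a·p₁ + b·p₂ ≈ (0.405, 0.770, 0.494); φ = arcsin(p_z) ≈ 29.60°, λ = atan2(p_y, p_x) ≈ 62.26°.

≈ lat 30°N, lon 62°E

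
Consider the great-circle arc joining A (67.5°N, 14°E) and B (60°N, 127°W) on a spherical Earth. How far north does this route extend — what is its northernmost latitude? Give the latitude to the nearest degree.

The great circle lies in the plane with unit normal n̂ = (p₁ × p₂)/|p₁ × p₂|.
Here n̂_z ≈ -0.159; the vertex latitude is φ_max = arccos|n̂_z| ≈ 80.9°.
Check via Clairaut: cos φ_max = |cos φ₁| · sin C = cos(67.5°)·sin(24.5°) ≈ 0.159, again giving ≈ 80.9°.

≈ 81°N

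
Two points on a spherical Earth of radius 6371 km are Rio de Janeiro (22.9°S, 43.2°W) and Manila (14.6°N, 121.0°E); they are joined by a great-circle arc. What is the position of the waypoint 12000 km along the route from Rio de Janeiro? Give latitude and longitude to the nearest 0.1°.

Write both endpoints as unit vectors p₁, p₂ with components (cos φ cos λ, cos φ sin λ, sin φ).
The central angle between the endpoints is δ = arccos(p₁·p₂) ≈ 2.843 rad (162.9°). The total great-circle distance is δ·R ≈ 2.843 × 6371 ≈ 18115 km, so the target fraction is f = 12000/18115 ≈ 0.662.
Interpolate at f ≈ 0.662 with slerp weights a = sin((1−f)δ)/sin δ ≈ 2.787, b = sin(fδ)/sin δ ≈ 3.238.
p = a·p₁ + b·p₂ ≈ (0.258, 0.928, -0.268); φ = arcsin(p_z) ≈ -15.57°, λ = atan2(p_y, p_x) ≈ 74.47°.

≈ (15.6°S, 74.5°E)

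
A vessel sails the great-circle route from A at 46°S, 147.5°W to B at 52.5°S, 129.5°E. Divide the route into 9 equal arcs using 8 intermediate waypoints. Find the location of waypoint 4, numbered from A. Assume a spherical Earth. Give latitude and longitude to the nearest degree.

≈ 57°S, 179°E

Write both endpoints as unit vectors p₁, p₂ with components (cos φ cos λ, cos φ sin λ, sin φ).
The central angle between the endpoints is δ = arccos(p₁·p₂) ≈ 0.899 rad (51.5°).
Interpolate at f = 4/9 with slerp weights a = sin((1−f)δ)/sin δ ≈ 0.612, b = sin(fδ)/sin δ ≈ 0.497.
p = a·p₁ + b·p₂ ≈ (-0.551, 0.005, -0.835); φ = arcsin(p_z) ≈ -56.56°, λ = atan2(p_y, p_x) ≈ 179.47°.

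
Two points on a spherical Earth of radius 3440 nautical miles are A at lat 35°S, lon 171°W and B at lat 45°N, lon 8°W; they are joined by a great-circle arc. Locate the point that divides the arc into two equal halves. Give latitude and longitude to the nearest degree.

≈ lat 28°N, lon 116°W

Write both endpoints as unit vectors p₁, p₂ with components (cos φ cos λ, cos φ sin λ, sin φ).
The central angle between the endpoints is δ = arccos(p₁·p₂) ≈ 2.856 rad (163.6°).
Interpolate at f = 1/2 with slerp weights a = sin((1−f)δ)/sin δ ≈ 3.514, b = sin(fδ)/sin δ ≈ 3.514.
p = a·p₁ + b·p₂ ≈ (-0.382, -0.796, 0.469); φ = arcsin(p_z) ≈ 27.98°, λ = atan2(p_y, p_x) ≈ -115.66°.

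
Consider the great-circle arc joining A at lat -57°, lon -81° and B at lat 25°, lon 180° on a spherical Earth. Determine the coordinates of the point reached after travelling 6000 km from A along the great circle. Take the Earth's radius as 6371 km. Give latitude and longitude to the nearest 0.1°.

Convert each endpoint to a unit vector on the sphere (x = cos φ cos λ, y = cos φ sin λ, z = sin φ).
The central angle between the endpoints is δ = arccos(p₁·p₂) ≈ 2.017 rad (115.6°). The total great-circle distance is δ·R ≈ 2.017 × 6371 ≈ 12851 km, so the target fraction is f = 6000/12851 ≈ 0.467.
Interpolate at f ≈ 0.467 with slerp weights a = sin((1−f)δ)/sin δ ≈ 0.975, b = sin(fδ)/sin δ ≈ 0.896.
p = a·p₁ + b·p₂ ≈ (-0.729, -0.525, -0.439); φ = arcsin(p_z) ≈ -26.05°, λ = atan2(p_y, p_x) ≈ -144.27°.

≈ lat -26.0°, lon -144.3°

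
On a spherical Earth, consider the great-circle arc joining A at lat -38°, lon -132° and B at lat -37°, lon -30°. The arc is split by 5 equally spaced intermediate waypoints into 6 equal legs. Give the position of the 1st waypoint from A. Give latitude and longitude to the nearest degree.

The haversine formula gives a central angle δ ≈ 1.329 rad (76.1°) between the endpoints.
Interpolate at f = 1/6 with slerp weights a = sin((1−f)δ)/sin δ ≈ 0.921, b = sin(fδ)/sin δ ≈ 0.226.
p = a·p₁ + b·p₂ ≈ (-0.329, -0.630, -0.703); φ = arcsin(p_z) ≈ -44.70°, λ = atan2(p_y, p_x) ≈ -117.60°.

≈ lat -45°, lon -118°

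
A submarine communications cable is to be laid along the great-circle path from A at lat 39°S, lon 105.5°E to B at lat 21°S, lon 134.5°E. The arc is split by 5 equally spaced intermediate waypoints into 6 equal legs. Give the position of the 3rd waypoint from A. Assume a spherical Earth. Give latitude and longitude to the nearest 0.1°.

From cos δ = sin φ₁ sin φ₂ + cos φ₁ cos φ₂ cos Δλ, the central angle is δ ≈ 0.535 rad (30.7°).
Interpolate at f = 3/6 with slerp weights a = sin((1−f)δ)/sin δ ≈ 0.518, b = sin(fδ)/sin δ ≈ 0.518.
p = a·p₁ + b·p₂ ≈ (-0.447, 0.734, -0.512); φ = arcsin(p_z) ≈ -30.80°, λ = atan2(p_y, p_x) ≈ 121.35°.

≈ lat 30.8°S, lon 121.4°E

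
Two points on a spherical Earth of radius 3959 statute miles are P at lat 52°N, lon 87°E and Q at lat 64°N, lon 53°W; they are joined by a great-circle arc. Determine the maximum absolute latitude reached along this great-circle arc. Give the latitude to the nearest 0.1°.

≈ 78.4°N

The great circle lies in the plane with unit normal n̂ = (p₁ × p₂)/|p₁ × p₂|.
Here n̂_z ≈ -0.201; the vertex latitude is φ_max = arccos|n̂_z| ≈ 78.4°.
Check via Clairaut: cos φ_max = |cos φ₁| · sin C = cos(52.0°)·sin(19.0°) ≈ 0.201, again giving ≈ 78.4°.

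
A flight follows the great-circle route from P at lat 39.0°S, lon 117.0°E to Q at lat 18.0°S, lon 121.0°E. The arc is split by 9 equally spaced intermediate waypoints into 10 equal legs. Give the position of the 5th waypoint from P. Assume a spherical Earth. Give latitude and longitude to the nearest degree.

≈ lat 29°S, lon 119°E

Convert each endpoint to a unit vector on the sphere (x = cos φ cos λ, y = cos φ sin λ, z = sin φ).
The central angle between the endpoints is δ = arccos(p₁·p₂) ≈ 0.372 rad (21.3°).
Interpolate at f = 5/10 with slerp weights a = sin((1−f)δ)/sin δ ≈ 0.509, b = sin(fδ)/sin δ ≈ 0.509.
p = a·p₁ + b·p₂ ≈ (-0.429, 0.767, -0.477); φ = arcsin(p_z) ≈ -28.51°, λ = atan2(p_y, p_x) ≈ 119.20°.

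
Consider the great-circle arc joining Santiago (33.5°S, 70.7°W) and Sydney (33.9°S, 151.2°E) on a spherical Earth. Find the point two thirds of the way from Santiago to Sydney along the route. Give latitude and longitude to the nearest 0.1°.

≈ 57.6°S, 172.4°W

Write both endpoints as unit vectors p₁, p₂ with components (cos φ cos λ, cos φ sin λ, sin φ).
The central angle between the endpoints is δ = arccos(p₁·p₂) ≈ 1.780 rad (102.0°).
Interpolate at f = 2/3 with slerp weights a = sin((1−f)δ)/sin δ ≈ 0.571, b = sin(fδ)/sin δ ≈ 0.948.
p = a·p₁ + b·p₂ ≈ (-0.532, -0.071, -0.844); φ = arcsin(p_z) ≈ -57.56°, λ = atan2(p_y, p_x) ≈ -172.41°.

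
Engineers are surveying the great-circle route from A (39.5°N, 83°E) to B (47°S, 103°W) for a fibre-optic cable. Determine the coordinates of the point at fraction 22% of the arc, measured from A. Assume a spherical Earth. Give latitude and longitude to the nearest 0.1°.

The haversine formula gives a central angle δ ≈ 2.990 rad (171.3°) between the endpoints.
Interpolate at f = 0.22 with slerp weights a = sin((1−f)δ)/sin δ ≈ 4.799, b = sin(fδ)/sin δ ≈ 4.054.
p = a·p₁ + b·p₂ ≈ (-0.171, 0.981, 0.088); φ = arcsin(p_z) ≈ 5.02°, λ = atan2(p_y, p_x) ≈ 99.87°.

≈ (5.0°N, 99.9°E)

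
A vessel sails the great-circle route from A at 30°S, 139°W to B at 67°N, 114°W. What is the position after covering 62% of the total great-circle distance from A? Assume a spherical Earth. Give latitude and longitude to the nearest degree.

Write both endpoints as unit vectors p₁, p₂ with components (cos φ cos λ, cos φ sin λ, sin φ).
The central angle between the endpoints is δ = arccos(p₁·p₂) ≈ 1.725 rad (98.8°).
Interpolate at f = 0.62 with slerp weights a = sin((1−f)δ)/sin δ ≈ 0.617, b = sin(fδ)/sin δ ≈ 0.887.
p = a·p₁ + b·p₂ ≈ (-0.544, -0.667, 0.508); φ = arcsin(p_z) ≈ 30.56°, λ = atan2(p_y, p_x) ≈ -129.20°.

≈ 31°N, 129°W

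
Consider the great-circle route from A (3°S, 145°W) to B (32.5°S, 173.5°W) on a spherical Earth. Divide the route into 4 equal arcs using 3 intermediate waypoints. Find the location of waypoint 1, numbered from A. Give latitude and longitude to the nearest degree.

Convert each endpoint to a unit vector on the sphere (x = cos φ cos λ, y = cos φ sin λ, z = sin φ).
The central angle between the endpoints is δ = arccos(p₁·p₂) ≈ 0.695 rad (39.8°).
Interpolate at f = 1/4 with slerp weights a = sin((1−f)δ)/sin δ ≈ 0.778, b = sin(fδ)/sin δ ≈ 0.270.
p = a·p₁ + b·p₂ ≈ (-0.862, -0.471, -0.186); φ = arcsin(p_z) ≈ -10.70°, λ = atan2(p_y, p_x) ≈ -151.35°.

≈ (11°S, 151°W)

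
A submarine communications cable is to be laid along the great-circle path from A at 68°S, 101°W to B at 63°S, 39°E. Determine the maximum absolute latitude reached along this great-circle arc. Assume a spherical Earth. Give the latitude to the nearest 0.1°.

The great circle lies in the plane with unit normal n̂ = (p₁ × p₂)/|p₁ × p₂|.
Here n̂_z ≈ +0.152; the vertex latitude is φ_max = arccos|n̂_z| ≈ 81.2°.

≈ 81.2°S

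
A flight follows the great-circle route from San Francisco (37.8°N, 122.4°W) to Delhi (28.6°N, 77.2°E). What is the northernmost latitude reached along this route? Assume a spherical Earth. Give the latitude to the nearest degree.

The great circle lies in the plane with unit normal n̂ = (p₁ × p₂)/|p₁ × p₂|.
Here n̂_z ≈ -0.249; the vertex latitude is φ_max = arccos|n̂_z| ≈ 75.6°.

≈ 76°N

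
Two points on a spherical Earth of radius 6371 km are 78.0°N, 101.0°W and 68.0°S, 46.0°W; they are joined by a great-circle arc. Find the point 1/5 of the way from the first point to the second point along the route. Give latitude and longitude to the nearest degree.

≈ 50°N, 73°W

From cos δ = sin φ₁ sin φ₂ + cos φ₁ cos φ₂ cos Δλ, the central angle is δ ≈ 2.610 rad (149.6°).
Interpolate at f = 1/5 with slerp weights a = sin((1−f)δ)/sin δ ≈ 1.716, b = sin(fδ)/sin δ ≈ 0.985.
p = a·p₁ + b·p₂ ≈ (0.188, -0.616, 0.765); φ = arcsin(p_z) ≈ 49.94°, λ = atan2(p_y, p_x) ≈ -73.00°.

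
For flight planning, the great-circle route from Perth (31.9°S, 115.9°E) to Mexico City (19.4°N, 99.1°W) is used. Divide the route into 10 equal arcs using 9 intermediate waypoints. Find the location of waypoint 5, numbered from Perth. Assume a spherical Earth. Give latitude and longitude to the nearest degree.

Write both endpoints as unit vectors p₁, p₂ with components (cos φ cos λ, cos φ sin λ, sin φ).
The central angle between the endpoints is δ = arccos(p₁·p₂) ≈ 2.553 rad (146.3°).
Interpolate at f = 5/10 with slerp weights a = sin((1−f)δ)/sin δ ≈ 1.722, b = sin(fδ)/sin δ ≈ 1.722.
p = a·p₁ + b·p₂ ≈ (-0.896, -0.289, -0.338); φ = arcsin(p_z) ≈ -19.76°, λ = atan2(p_y, p_x) ≈ -162.13°.

≈ (20°S, 162°W)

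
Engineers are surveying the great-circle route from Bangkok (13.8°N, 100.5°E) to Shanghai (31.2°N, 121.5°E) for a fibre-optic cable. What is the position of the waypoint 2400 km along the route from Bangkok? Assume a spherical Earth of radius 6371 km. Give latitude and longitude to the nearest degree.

≈ 28°N, 118°E

Write both endpoints as unit vectors p₁, p₂ with components (cos φ cos λ, cos φ sin λ, sin φ).
The central angle between the endpoints is δ = arccos(p₁·p₂) ≈ 0.453 rad (26.0°). The total great-circle distance is δ·R ≈ 0.453 × 6371 ≈ 2887 km, so the target fraction is f = 2400/2887 ≈ 0.831.
Interpolate at f ≈ 0.831 with slerp weights a = sin((1−f)δ)/sin δ ≈ 0.174, b = sin(fδ)/sin δ ≈ 0.840.
p = a·p₁ + b·p₂ ≈ (-0.406, 0.779, 0.477); φ = arcsin(p_z) ≈ 28.48°, λ = atan2(p_y, p_x) ≈ 117.54°.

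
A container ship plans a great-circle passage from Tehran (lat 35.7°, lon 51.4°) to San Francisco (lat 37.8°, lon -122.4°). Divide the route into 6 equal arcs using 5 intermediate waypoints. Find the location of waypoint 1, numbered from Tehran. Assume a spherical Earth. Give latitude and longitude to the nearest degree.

≈ lat 53°, lon 49°

Write both endpoints as unit vectors p₁, p₂ with components (cos φ cos λ, cos φ sin λ, sin φ).
The central angle between the endpoints is δ = arccos(p₁·p₂) ≈ 1.855 rad (106.3°).
Interpolate at f = 1/6 with slerp weights a = sin((1−f)δ)/sin δ ≈ 1.041, b = sin(fδ)/sin δ ≈ 0.317.
p = a·p₁ + b·p₂ ≈ (0.393, 0.449, 0.802); φ = arcsin(p_z) ≈ 53.32°, λ = atan2(p_y, p_x) ≈ 48.80°.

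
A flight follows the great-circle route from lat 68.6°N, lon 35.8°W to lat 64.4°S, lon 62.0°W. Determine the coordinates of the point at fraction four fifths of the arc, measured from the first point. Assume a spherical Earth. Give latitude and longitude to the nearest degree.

Convert each endpoint to a unit vector on the sphere (x = cos φ cos λ, y = cos φ sin λ, z = sin φ).
The central angle between the endpoints is δ = arccos(p₁·p₂) ≈ 2.344 rad (134.3°).
Interpolate at f = 4/5 with slerp weights a = sin((1−f)δ)/sin δ ≈ 0.631, b = sin(fδ)/sin δ ≈ 1.333.
p = a·p₁ + b·p₂ ≈ (0.457, -0.643, -0.614); φ = arcsin(p_z) ≈ -37.91°, λ = atan2(p_y, p_x) ≈ -54.60°.

≈ lat 38°S, lon 55°W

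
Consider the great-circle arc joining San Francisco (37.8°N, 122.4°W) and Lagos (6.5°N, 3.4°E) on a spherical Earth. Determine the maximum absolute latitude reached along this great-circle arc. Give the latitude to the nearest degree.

The great circle lies in the plane with unit normal n̂ = (p₁ × p₂)/|p₁ × p₂|.
Here n̂_z ≈ +0.691; the vertex latitude is φ_max = arccos|n̂_z| ≈ 46.3°.
Check via Clairaut: cos φ_max = |cos φ₁| · sin C = cos(37.8°)·sin(61.1°) ≈ 0.691, again giving ≈ 46.3°.

≈ 46°N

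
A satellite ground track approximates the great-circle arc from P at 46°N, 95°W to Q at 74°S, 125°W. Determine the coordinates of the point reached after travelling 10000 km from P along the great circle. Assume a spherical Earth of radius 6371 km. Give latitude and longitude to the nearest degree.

≈ 43°S, 108°W

Convert each endpoint to a unit vector on the sphere (x = cos φ cos λ, y = cos φ sin λ, z = sin φ).
The central angle between the endpoints is δ = arccos(p₁·p₂) ≈ 2.124 rad (121.7°). The total great-circle distance is δ·R ≈ 2.124 × 6371 ≈ 13534 km, so the target fraction is f = 10000/13534 ≈ 0.739.
Interpolate at f ≈ 0.739 with slerp weights a = sin((1−f)δ)/sin δ ≈ 0.619, b = sin(fδ)/sin δ ≈ 1.176.
p = a·p₁ + b·p₂ ≈ (-0.223, -0.694, -0.685); φ = arcsin(p_z) ≈ -43.21°, λ = atan2(p_y, p_x) ≈ -107.84°.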